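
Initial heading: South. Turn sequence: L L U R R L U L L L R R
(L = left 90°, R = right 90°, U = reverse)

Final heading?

Answer: Final heading: North

Derivation:
Start: South
  L (left (90° counter-clockwise)) -> East
  L (left (90° counter-clockwise)) -> North
  U (U-turn (180°)) -> South
  R (right (90° clockwise)) -> West
  R (right (90° clockwise)) -> North
  L (left (90° counter-clockwise)) -> West
  U (U-turn (180°)) -> East
  L (left (90° counter-clockwise)) -> North
  L (left (90° counter-clockwise)) -> West
  L (left (90° counter-clockwise)) -> South
  R (right (90° clockwise)) -> West
  R (right (90° clockwise)) -> North
Final: North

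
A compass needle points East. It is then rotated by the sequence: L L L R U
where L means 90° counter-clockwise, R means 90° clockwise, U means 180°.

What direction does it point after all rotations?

Answer: Final heading: East

Derivation:
Start: East
  L (left (90° counter-clockwise)) -> North
  L (left (90° counter-clockwise)) -> West
  L (left (90° counter-clockwise)) -> South
  R (right (90° clockwise)) -> West
  U (U-turn (180°)) -> East
Final: East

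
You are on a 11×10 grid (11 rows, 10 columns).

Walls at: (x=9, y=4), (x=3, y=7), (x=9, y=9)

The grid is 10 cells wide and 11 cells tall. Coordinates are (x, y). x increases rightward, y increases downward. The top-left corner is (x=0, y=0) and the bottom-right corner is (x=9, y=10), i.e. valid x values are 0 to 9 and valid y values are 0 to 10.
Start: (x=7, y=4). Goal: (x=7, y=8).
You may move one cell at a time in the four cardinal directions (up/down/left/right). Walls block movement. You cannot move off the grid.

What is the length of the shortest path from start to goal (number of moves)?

BFS from (x=7, y=4) until reaching (x=7, y=8):
  Distance 0: (x=7, y=4)
  Distance 1: (x=7, y=3), (x=6, y=4), (x=8, y=4), (x=7, y=5)
  Distance 2: (x=7, y=2), (x=6, y=3), (x=8, y=3), (x=5, y=4), (x=6, y=5), (x=8, y=5), (x=7, y=6)
  Distance 3: (x=7, y=1), (x=6, y=2), (x=8, y=2), (x=5, y=3), (x=9, y=3), (x=4, y=4), (x=5, y=5), (x=9, y=5), (x=6, y=6), (x=8, y=6), (x=7, y=7)
  Distance 4: (x=7, y=0), (x=6, y=1), (x=8, y=1), (x=5, y=2), (x=9, y=2), (x=4, y=3), (x=3, y=4), (x=4, y=5), (x=5, y=6), (x=9, y=6), (x=6, y=7), (x=8, y=7), (x=7, y=8)  <- goal reached here
One shortest path (4 moves): (x=7, y=4) -> (x=7, y=5) -> (x=7, y=6) -> (x=7, y=7) -> (x=7, y=8)

Answer: Shortest path length: 4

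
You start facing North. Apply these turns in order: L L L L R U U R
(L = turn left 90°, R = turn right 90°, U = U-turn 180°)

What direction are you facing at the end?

Start: North
  L (left (90° counter-clockwise)) -> West
  L (left (90° counter-clockwise)) -> South
  L (left (90° counter-clockwise)) -> East
  L (left (90° counter-clockwise)) -> North
  R (right (90° clockwise)) -> East
  U (U-turn (180°)) -> West
  U (U-turn (180°)) -> East
  R (right (90° clockwise)) -> South
Final: South

Answer: Final heading: South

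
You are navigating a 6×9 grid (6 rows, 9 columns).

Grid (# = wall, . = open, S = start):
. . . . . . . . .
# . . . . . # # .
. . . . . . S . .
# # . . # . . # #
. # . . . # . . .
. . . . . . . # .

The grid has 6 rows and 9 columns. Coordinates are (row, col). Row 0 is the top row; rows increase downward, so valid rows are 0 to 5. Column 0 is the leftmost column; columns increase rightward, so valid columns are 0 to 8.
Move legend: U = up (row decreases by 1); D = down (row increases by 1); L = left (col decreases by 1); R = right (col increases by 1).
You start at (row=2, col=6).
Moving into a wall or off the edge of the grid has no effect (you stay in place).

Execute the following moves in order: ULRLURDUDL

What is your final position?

Answer: Final position: (row=2, col=4)

Derivation:
Start: (row=2, col=6)
  U (up): blocked, stay at (row=2, col=6)
  L (left): (row=2, col=6) -> (row=2, col=5)
  R (right): (row=2, col=5) -> (row=2, col=6)
  L (left): (row=2, col=6) -> (row=2, col=5)
  U (up): (row=2, col=5) -> (row=1, col=5)
  R (right): blocked, stay at (row=1, col=5)
  D (down): (row=1, col=5) -> (row=2, col=5)
  U (up): (row=2, col=5) -> (row=1, col=5)
  D (down): (row=1, col=5) -> (row=2, col=5)
  L (left): (row=2, col=5) -> (row=2, col=4)
Final: (row=2, col=4)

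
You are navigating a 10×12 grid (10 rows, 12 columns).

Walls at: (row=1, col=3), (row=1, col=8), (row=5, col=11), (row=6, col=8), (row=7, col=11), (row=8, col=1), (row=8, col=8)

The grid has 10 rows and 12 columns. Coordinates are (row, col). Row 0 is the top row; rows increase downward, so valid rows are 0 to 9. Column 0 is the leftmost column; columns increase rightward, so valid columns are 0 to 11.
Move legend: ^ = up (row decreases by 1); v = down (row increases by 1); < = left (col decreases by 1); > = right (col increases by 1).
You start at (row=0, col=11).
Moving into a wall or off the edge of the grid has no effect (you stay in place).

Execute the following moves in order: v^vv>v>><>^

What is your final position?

Answer: Final position: (row=2, col=11)

Derivation:
Start: (row=0, col=11)
  v (down): (row=0, col=11) -> (row=1, col=11)
  ^ (up): (row=1, col=11) -> (row=0, col=11)
  v (down): (row=0, col=11) -> (row=1, col=11)
  v (down): (row=1, col=11) -> (row=2, col=11)
  > (right): blocked, stay at (row=2, col=11)
  v (down): (row=2, col=11) -> (row=3, col=11)
  > (right): blocked, stay at (row=3, col=11)
  > (right): blocked, stay at (row=3, col=11)
  < (left): (row=3, col=11) -> (row=3, col=10)
  > (right): (row=3, col=10) -> (row=3, col=11)
  ^ (up): (row=3, col=11) -> (row=2, col=11)
Final: (row=2, col=11)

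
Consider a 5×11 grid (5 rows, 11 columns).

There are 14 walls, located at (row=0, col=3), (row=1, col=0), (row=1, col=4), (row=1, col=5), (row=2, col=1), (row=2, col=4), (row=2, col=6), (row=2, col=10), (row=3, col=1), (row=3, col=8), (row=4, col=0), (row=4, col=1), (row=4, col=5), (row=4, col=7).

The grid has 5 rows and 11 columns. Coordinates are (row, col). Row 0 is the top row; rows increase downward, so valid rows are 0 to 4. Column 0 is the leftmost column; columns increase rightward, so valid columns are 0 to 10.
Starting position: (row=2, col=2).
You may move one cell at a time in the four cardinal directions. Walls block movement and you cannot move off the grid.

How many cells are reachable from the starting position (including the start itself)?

Answer: Reachable cells: 39

Derivation:
BFS flood-fill from (row=2, col=2):
  Distance 0: (row=2, col=2)
  Distance 1: (row=1, col=2), (row=2, col=3), (row=3, col=2)
  Distance 2: (row=0, col=2), (row=1, col=1), (row=1, col=3), (row=3, col=3), (row=4, col=2)
  Distance 3: (row=0, col=1), (row=3, col=4), (row=4, col=3)
  Distance 4: (row=0, col=0), (row=3, col=5), (row=4, col=4)
  Distance 5: (row=2, col=5), (row=3, col=6)
  Distance 6: (row=3, col=7), (row=4, col=6)
  Distance 7: (row=2, col=7)
  Distance 8: (row=1, col=7), (row=2, col=8)
  Distance 9: (row=0, col=7), (row=1, col=6), (row=1, col=8), (row=2, col=9)
  Distance 10: (row=0, col=6), (row=0, col=8), (row=1, col=9), (row=3, col=9)
  Distance 11: (row=0, col=5), (row=0, col=9), (row=1, col=10), (row=3, col=10), (row=4, col=9)
  Distance 12: (row=0, col=4), (row=0, col=10), (row=4, col=8), (row=4, col=10)
Total reachable: 39 (grid has 41 open cells total)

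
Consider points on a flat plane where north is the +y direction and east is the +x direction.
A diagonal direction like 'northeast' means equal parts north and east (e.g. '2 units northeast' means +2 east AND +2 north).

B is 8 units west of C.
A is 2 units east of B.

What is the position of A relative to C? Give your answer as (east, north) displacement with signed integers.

Answer: A is at (east=-6, north=0) relative to C.

Derivation:
Place C at the origin (east=0, north=0).
  B is 8 units west of C: delta (east=-8, north=+0); B at (east=-8, north=0).
  A is 2 units east of B: delta (east=+2, north=+0); A at (east=-6, north=0).
Therefore A relative to C: (east=-6, north=0).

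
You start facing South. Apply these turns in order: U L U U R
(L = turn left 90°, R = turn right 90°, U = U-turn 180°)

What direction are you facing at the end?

Answer: Final heading: North

Derivation:
Start: South
  U (U-turn (180°)) -> North
  L (left (90° counter-clockwise)) -> West
  U (U-turn (180°)) -> East
  U (U-turn (180°)) -> West
  R (right (90° clockwise)) -> North
Final: North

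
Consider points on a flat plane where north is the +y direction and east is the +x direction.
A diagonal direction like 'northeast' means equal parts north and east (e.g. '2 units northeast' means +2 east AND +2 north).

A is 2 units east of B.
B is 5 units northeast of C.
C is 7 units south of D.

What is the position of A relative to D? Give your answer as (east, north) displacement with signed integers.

Answer: A is at (east=7, north=-2) relative to D.

Derivation:
Place D at the origin (east=0, north=0).
  C is 7 units south of D: delta (east=+0, north=-7); C at (east=0, north=-7).
  B is 5 units northeast of C: delta (east=+5, north=+5); B at (east=5, north=-2).
  A is 2 units east of B: delta (east=+2, north=+0); A at (east=7, north=-2).
Therefore A relative to D: (east=7, north=-2).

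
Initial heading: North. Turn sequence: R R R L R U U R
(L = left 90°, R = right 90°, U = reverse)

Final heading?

Start: North
  R (right (90° clockwise)) -> East
  R (right (90° clockwise)) -> South
  R (right (90° clockwise)) -> West
  L (left (90° counter-clockwise)) -> South
  R (right (90° clockwise)) -> West
  U (U-turn (180°)) -> East
  U (U-turn (180°)) -> West
  R (right (90° clockwise)) -> North
Final: North

Answer: Final heading: North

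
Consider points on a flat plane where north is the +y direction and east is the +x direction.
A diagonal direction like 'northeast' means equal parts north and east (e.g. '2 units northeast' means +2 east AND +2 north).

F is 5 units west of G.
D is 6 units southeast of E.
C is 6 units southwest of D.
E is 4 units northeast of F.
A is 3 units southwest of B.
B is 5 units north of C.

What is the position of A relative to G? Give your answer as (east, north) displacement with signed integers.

Place G at the origin (east=0, north=0).
  F is 5 units west of G: delta (east=-5, north=+0); F at (east=-5, north=0).
  E is 4 units northeast of F: delta (east=+4, north=+4); E at (east=-1, north=4).
  D is 6 units southeast of E: delta (east=+6, north=-6); D at (east=5, north=-2).
  C is 6 units southwest of D: delta (east=-6, north=-6); C at (east=-1, north=-8).
  B is 5 units north of C: delta (east=+0, north=+5); B at (east=-1, north=-3).
  A is 3 units southwest of B: delta (east=-3, north=-3); A at (east=-4, north=-6).
Therefore A relative to G: (east=-4, north=-6).

Answer: A is at (east=-4, north=-6) relative to G.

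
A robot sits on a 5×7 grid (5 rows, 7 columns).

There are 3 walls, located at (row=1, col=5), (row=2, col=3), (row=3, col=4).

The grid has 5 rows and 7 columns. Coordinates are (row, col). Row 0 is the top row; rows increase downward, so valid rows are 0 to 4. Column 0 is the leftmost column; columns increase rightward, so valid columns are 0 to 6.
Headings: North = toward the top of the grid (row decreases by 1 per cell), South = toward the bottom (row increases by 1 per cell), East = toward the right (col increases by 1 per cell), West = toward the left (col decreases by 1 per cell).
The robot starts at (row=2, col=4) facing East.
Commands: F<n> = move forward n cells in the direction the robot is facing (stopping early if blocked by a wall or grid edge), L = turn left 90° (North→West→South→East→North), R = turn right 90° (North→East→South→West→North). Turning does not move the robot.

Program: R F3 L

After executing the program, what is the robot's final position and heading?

Start: (row=2, col=4), facing East
  R: turn right, now facing South
  F3: move forward 0/3 (blocked), now at (row=2, col=4)
  L: turn left, now facing East
Final: (row=2, col=4), facing East

Answer: Final position: (row=2, col=4), facing East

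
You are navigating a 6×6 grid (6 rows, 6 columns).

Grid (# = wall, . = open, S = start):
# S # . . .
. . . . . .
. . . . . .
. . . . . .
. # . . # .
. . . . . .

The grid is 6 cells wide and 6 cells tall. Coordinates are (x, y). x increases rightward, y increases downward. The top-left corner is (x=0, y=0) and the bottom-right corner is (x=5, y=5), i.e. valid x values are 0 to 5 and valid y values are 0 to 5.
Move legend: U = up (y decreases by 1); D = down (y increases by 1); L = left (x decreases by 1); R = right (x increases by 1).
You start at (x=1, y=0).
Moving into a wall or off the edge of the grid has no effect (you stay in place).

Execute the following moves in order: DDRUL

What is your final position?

Start: (x=1, y=0)
  D (down): (x=1, y=0) -> (x=1, y=1)
  D (down): (x=1, y=1) -> (x=1, y=2)
  R (right): (x=1, y=2) -> (x=2, y=2)
  U (up): (x=2, y=2) -> (x=2, y=1)
  L (left): (x=2, y=1) -> (x=1, y=1)
Final: (x=1, y=1)

Answer: Final position: (x=1, y=1)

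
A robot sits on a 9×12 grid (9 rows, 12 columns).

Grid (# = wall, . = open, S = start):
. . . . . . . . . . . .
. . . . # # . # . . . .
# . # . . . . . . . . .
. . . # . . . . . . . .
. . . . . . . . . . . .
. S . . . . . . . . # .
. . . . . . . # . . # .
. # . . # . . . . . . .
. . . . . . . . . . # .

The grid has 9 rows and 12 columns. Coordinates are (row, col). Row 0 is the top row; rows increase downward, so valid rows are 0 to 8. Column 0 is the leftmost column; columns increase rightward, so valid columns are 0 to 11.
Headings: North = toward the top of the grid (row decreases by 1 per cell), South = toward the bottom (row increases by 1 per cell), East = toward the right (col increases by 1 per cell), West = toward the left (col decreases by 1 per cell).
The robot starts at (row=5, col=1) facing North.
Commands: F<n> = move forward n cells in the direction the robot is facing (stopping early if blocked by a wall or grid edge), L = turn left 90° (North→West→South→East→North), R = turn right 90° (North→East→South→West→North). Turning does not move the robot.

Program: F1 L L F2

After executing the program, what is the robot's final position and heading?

Answer: Final position: (row=6, col=1), facing South

Derivation:
Start: (row=5, col=1), facing North
  F1: move forward 1, now at (row=4, col=1)
  L: turn left, now facing West
  L: turn left, now facing South
  F2: move forward 2, now at (row=6, col=1)
Final: (row=6, col=1), facing South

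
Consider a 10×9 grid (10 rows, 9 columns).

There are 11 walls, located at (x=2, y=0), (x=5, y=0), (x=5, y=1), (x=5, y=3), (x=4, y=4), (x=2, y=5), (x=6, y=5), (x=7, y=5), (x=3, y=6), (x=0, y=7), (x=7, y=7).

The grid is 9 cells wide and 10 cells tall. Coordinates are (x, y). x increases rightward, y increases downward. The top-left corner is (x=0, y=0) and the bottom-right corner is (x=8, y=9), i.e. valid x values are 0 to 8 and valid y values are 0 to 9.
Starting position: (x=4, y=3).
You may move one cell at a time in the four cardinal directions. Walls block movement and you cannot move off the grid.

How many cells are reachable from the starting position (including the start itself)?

BFS flood-fill from (x=4, y=3):
  Distance 0: (x=4, y=3)
  Distance 1: (x=4, y=2), (x=3, y=3)
  Distance 2: (x=4, y=1), (x=3, y=2), (x=5, y=2), (x=2, y=3), (x=3, y=4)
  Distance 3: (x=4, y=0), (x=3, y=1), (x=2, y=2), (x=6, y=2), (x=1, y=3), (x=2, y=4), (x=3, y=5)
  Distance 4: (x=3, y=0), (x=2, y=1), (x=6, y=1), (x=1, y=2), (x=7, y=2), (x=0, y=3), (x=6, y=3), (x=1, y=4), (x=4, y=5)
  Distance 5: (x=6, y=0), (x=1, y=1), (x=7, y=1), (x=0, y=2), (x=8, y=2), (x=7, y=3), (x=0, y=4), (x=6, y=4), (x=1, y=5), (x=5, y=5), (x=4, y=6)
  Distance 6: (x=1, y=0), (x=7, y=0), (x=0, y=1), (x=8, y=1), (x=8, y=3), (x=5, y=4), (x=7, y=4), (x=0, y=5), (x=1, y=6), (x=5, y=6), (x=4, y=7)
  Distance 7: (x=0, y=0), (x=8, y=0), (x=8, y=4), (x=0, y=6), (x=2, y=6), (x=6, y=6), (x=1, y=7), (x=3, y=7), (x=5, y=7), (x=4, y=8)
  Distance 8: (x=8, y=5), (x=7, y=6), (x=2, y=7), (x=6, y=7), (x=1, y=8), (x=3, y=8), (x=5, y=8), (x=4, y=9)
  Distance 9: (x=8, y=6), (x=0, y=8), (x=2, y=8), (x=6, y=8), (x=1, y=9), (x=3, y=9), (x=5, y=9)
  Distance 10: (x=8, y=7), (x=7, y=8), (x=0, y=9), (x=2, y=9), (x=6, y=9)
  Distance 11: (x=8, y=8), (x=7, y=9)
  Distance 12: (x=8, y=9)
Total reachable: 79 (grid has 79 open cells total)

Answer: Reachable cells: 79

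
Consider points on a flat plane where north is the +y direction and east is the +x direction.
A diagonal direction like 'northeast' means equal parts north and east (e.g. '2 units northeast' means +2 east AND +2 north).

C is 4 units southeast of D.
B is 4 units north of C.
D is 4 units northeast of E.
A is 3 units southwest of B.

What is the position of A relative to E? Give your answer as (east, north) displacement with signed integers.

Place E at the origin (east=0, north=0).
  D is 4 units northeast of E: delta (east=+4, north=+4); D at (east=4, north=4).
  C is 4 units southeast of D: delta (east=+4, north=-4); C at (east=8, north=0).
  B is 4 units north of C: delta (east=+0, north=+4); B at (east=8, north=4).
  A is 3 units southwest of B: delta (east=-3, north=-3); A at (east=5, north=1).
Therefore A relative to E: (east=5, north=1).

Answer: A is at (east=5, north=1) relative to E.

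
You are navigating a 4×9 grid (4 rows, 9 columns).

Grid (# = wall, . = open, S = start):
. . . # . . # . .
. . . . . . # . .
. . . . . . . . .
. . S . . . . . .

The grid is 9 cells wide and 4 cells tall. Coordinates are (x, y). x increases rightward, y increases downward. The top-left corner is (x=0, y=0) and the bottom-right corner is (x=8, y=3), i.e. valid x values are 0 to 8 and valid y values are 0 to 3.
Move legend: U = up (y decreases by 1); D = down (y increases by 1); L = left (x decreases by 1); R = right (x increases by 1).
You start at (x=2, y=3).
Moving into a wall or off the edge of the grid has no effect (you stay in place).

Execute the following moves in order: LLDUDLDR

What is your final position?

Answer: Final position: (x=1, y=3)

Derivation:
Start: (x=2, y=3)
  L (left): (x=2, y=3) -> (x=1, y=3)
  L (left): (x=1, y=3) -> (x=0, y=3)
  D (down): blocked, stay at (x=0, y=3)
  U (up): (x=0, y=3) -> (x=0, y=2)
  D (down): (x=0, y=2) -> (x=0, y=3)
  L (left): blocked, stay at (x=0, y=3)
  D (down): blocked, stay at (x=0, y=3)
  R (right): (x=0, y=3) -> (x=1, y=3)
Final: (x=1, y=3)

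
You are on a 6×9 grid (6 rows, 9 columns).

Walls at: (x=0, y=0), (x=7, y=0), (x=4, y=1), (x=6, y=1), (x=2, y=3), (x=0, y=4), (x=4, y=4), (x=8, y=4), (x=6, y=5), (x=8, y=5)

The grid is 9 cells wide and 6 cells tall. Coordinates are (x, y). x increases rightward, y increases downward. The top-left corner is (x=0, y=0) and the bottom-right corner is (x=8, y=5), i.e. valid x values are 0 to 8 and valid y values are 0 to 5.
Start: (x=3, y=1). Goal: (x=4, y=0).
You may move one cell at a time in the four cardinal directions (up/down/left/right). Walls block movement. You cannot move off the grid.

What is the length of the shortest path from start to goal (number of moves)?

Answer: Shortest path length: 2

Derivation:
BFS from (x=3, y=1) until reaching (x=4, y=0):
  Distance 0: (x=3, y=1)
  Distance 1: (x=3, y=0), (x=2, y=1), (x=3, y=2)
  Distance 2: (x=2, y=0), (x=4, y=0), (x=1, y=1), (x=2, y=2), (x=4, y=2), (x=3, y=3)  <- goal reached here
One shortest path (2 moves): (x=3, y=1) -> (x=3, y=0) -> (x=4, y=0)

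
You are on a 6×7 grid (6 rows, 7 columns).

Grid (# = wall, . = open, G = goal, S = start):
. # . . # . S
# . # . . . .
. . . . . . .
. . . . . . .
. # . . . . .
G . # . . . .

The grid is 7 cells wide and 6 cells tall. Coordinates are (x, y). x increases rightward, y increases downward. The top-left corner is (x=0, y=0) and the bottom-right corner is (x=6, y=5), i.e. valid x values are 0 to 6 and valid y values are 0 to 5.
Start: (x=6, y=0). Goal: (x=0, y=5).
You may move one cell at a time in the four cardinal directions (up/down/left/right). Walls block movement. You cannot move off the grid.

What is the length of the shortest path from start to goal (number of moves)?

BFS from (x=6, y=0) until reaching (x=0, y=5):
  Distance 0: (x=6, y=0)
  Distance 1: (x=5, y=0), (x=6, y=1)
  Distance 2: (x=5, y=1), (x=6, y=2)
  Distance 3: (x=4, y=1), (x=5, y=2), (x=6, y=3)
  Distance 4: (x=3, y=1), (x=4, y=2), (x=5, y=3), (x=6, y=4)
  Distance 5: (x=3, y=0), (x=3, y=2), (x=4, y=3), (x=5, y=4), (x=6, y=5)
  Distance 6: (x=2, y=0), (x=2, y=2), (x=3, y=3), (x=4, y=4), (x=5, y=5)
  Distance 7: (x=1, y=2), (x=2, y=3), (x=3, y=4), (x=4, y=5)
  Distance 8: (x=1, y=1), (x=0, y=2), (x=1, y=3), (x=2, y=4), (x=3, y=5)
  Distance 9: (x=0, y=3)
  Distance 10: (x=0, y=4)
  Distance 11: (x=0, y=5)  <- goal reached here
One shortest path (11 moves): (x=6, y=0) -> (x=5, y=0) -> (x=5, y=1) -> (x=4, y=1) -> (x=3, y=1) -> (x=3, y=2) -> (x=2, y=2) -> (x=1, y=2) -> (x=0, y=2) -> (x=0, y=3) -> (x=0, y=4) -> (x=0, y=5)

Answer: Shortest path length: 11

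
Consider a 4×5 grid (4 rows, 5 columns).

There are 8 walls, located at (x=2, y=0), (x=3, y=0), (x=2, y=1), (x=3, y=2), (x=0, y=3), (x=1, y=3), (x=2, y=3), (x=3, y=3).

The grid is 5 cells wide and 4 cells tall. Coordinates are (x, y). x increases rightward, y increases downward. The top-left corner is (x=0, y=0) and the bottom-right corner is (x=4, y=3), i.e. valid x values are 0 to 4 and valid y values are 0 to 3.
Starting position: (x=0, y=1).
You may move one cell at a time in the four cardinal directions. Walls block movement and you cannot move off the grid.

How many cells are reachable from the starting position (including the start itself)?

Answer: Reachable cells: 7

Derivation:
BFS flood-fill from (x=0, y=1):
  Distance 0: (x=0, y=1)
  Distance 1: (x=0, y=0), (x=1, y=1), (x=0, y=2)
  Distance 2: (x=1, y=0), (x=1, y=2)
  Distance 3: (x=2, y=2)
Total reachable: 7 (grid has 12 open cells total)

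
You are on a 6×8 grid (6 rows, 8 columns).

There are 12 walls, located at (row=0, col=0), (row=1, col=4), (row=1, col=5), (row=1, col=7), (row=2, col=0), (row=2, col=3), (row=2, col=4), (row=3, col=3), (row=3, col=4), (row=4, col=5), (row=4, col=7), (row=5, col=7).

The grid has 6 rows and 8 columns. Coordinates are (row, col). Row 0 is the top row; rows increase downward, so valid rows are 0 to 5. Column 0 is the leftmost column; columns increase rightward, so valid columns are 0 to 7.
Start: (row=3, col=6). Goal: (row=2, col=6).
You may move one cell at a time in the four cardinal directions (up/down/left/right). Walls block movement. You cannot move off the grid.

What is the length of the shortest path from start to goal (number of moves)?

BFS from (row=3, col=6) until reaching (row=2, col=6):
  Distance 0: (row=3, col=6)
  Distance 1: (row=2, col=6), (row=3, col=5), (row=3, col=7), (row=4, col=6)  <- goal reached here
One shortest path (1 moves): (row=3, col=6) -> (row=2, col=6)

Answer: Shortest path length: 1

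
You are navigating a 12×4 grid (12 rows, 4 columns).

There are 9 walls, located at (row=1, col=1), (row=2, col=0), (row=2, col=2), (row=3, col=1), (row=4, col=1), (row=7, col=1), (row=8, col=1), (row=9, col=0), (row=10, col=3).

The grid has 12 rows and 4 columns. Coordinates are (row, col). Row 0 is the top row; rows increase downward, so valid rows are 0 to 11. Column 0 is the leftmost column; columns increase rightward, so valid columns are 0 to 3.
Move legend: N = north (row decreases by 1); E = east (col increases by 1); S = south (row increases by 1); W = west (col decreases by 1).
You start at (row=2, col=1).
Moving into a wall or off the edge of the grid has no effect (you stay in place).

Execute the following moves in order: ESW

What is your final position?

Start: (row=2, col=1)
  E (east): blocked, stay at (row=2, col=1)
  S (south): blocked, stay at (row=2, col=1)
  W (west): blocked, stay at (row=2, col=1)
Final: (row=2, col=1)

Answer: Final position: (row=2, col=1)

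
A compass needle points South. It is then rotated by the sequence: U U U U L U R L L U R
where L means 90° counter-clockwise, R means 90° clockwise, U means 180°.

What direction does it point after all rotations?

Start: South
  U (U-turn (180°)) -> North
  U (U-turn (180°)) -> South
  U (U-turn (180°)) -> North
  U (U-turn (180°)) -> South
  L (left (90° counter-clockwise)) -> East
  U (U-turn (180°)) -> West
  R (right (90° clockwise)) -> North
  L (left (90° counter-clockwise)) -> West
  L (left (90° counter-clockwise)) -> South
  U (U-turn (180°)) -> North
  R (right (90° clockwise)) -> East
Final: East

Answer: Final heading: East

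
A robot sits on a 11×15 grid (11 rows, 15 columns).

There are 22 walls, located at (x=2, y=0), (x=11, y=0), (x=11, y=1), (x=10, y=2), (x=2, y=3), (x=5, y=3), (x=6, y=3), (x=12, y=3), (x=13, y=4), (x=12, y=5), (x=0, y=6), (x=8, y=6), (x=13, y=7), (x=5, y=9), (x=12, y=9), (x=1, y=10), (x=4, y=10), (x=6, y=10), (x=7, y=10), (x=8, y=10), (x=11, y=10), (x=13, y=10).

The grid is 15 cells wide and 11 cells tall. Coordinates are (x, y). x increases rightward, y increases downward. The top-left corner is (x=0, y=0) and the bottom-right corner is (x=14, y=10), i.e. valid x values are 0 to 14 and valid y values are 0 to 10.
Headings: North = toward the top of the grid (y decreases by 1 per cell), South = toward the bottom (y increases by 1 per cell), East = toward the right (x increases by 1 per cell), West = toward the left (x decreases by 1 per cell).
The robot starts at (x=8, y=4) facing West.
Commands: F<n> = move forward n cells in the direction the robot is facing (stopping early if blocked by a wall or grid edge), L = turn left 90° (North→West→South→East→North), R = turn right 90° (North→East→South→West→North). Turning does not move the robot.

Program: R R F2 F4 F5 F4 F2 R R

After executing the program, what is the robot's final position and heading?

Start: (x=8, y=4), facing West
  R: turn right, now facing North
  R: turn right, now facing East
  F2: move forward 2, now at (x=10, y=4)
  F4: move forward 2/4 (blocked), now at (x=12, y=4)
  F5: move forward 0/5 (blocked), now at (x=12, y=4)
  F4: move forward 0/4 (blocked), now at (x=12, y=4)
  F2: move forward 0/2 (blocked), now at (x=12, y=4)
  R: turn right, now facing South
  R: turn right, now facing West
Final: (x=12, y=4), facing West

Answer: Final position: (x=12, y=4), facing West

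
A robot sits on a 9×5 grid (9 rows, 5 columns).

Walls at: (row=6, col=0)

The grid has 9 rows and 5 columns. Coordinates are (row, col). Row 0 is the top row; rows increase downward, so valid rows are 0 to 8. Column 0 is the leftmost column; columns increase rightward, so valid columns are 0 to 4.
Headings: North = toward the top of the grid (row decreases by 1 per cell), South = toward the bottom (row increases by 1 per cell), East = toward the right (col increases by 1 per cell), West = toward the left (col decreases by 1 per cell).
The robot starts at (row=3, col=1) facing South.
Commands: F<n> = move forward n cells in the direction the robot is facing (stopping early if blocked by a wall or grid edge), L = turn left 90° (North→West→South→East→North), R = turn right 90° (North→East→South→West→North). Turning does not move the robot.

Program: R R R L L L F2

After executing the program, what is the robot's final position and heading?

Start: (row=3, col=1), facing South
  R: turn right, now facing West
  R: turn right, now facing North
  R: turn right, now facing East
  L: turn left, now facing North
  L: turn left, now facing West
  L: turn left, now facing South
  F2: move forward 2, now at (row=5, col=1)
Final: (row=5, col=1), facing South

Answer: Final position: (row=5, col=1), facing South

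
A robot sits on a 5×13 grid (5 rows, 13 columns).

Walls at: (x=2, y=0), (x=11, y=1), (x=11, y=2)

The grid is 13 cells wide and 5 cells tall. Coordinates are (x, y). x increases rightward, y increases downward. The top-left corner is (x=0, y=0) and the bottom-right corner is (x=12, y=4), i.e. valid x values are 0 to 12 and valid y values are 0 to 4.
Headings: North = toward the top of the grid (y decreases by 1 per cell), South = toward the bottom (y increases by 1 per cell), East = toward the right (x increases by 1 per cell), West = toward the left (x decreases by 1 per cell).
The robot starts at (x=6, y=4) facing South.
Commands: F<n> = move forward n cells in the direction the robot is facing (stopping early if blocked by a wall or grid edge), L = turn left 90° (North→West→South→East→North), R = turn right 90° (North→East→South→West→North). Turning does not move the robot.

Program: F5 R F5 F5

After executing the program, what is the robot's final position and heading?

Answer: Final position: (x=0, y=4), facing West

Derivation:
Start: (x=6, y=4), facing South
  F5: move forward 0/5 (blocked), now at (x=6, y=4)
  R: turn right, now facing West
  F5: move forward 5, now at (x=1, y=4)
  F5: move forward 1/5 (blocked), now at (x=0, y=4)
Final: (x=0, y=4), facing West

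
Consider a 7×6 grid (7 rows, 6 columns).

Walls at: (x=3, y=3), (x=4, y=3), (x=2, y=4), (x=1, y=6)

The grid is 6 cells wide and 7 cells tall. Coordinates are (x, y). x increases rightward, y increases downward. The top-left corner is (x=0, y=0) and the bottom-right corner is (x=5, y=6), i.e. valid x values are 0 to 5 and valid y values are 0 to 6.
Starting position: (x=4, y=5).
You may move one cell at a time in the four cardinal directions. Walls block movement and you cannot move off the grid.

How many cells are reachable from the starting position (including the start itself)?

BFS flood-fill from (x=4, y=5):
  Distance 0: (x=4, y=5)
  Distance 1: (x=4, y=4), (x=3, y=5), (x=5, y=5), (x=4, y=6)
  Distance 2: (x=3, y=4), (x=5, y=4), (x=2, y=5), (x=3, y=6), (x=5, y=6)
  Distance 3: (x=5, y=3), (x=1, y=5), (x=2, y=6)
  Distance 4: (x=5, y=2), (x=1, y=4), (x=0, y=5)
  Distance 5: (x=5, y=1), (x=4, y=2), (x=1, y=3), (x=0, y=4), (x=0, y=6)
  Distance 6: (x=5, y=0), (x=4, y=1), (x=1, y=2), (x=3, y=2), (x=0, y=3), (x=2, y=3)
  Distance 7: (x=4, y=0), (x=1, y=1), (x=3, y=1), (x=0, y=2), (x=2, y=2)
  Distance 8: (x=1, y=0), (x=3, y=0), (x=0, y=1), (x=2, y=1)
  Distance 9: (x=0, y=0), (x=2, y=0)
Total reachable: 38 (grid has 38 open cells total)

Answer: Reachable cells: 38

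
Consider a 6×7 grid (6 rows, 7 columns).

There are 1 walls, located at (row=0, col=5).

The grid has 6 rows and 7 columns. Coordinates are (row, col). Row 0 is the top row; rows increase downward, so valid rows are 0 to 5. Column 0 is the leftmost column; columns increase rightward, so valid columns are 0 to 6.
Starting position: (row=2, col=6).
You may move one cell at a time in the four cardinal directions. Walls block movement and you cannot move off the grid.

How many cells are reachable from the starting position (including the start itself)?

Answer: Reachable cells: 41

Derivation:
BFS flood-fill from (row=2, col=6):
  Distance 0: (row=2, col=6)
  Distance 1: (row=1, col=6), (row=2, col=5), (row=3, col=6)
  Distance 2: (row=0, col=6), (row=1, col=5), (row=2, col=4), (row=3, col=5), (row=4, col=6)
  Distance 3: (row=1, col=4), (row=2, col=3), (row=3, col=4), (row=4, col=5), (row=5, col=6)
  Distance 4: (row=0, col=4), (row=1, col=3), (row=2, col=2), (row=3, col=3), (row=4, col=4), (row=5, col=5)
  Distance 5: (row=0, col=3), (row=1, col=2), (row=2, col=1), (row=3, col=2), (row=4, col=3), (row=5, col=4)
  Distance 6: (row=0, col=2), (row=1, col=1), (row=2, col=0), (row=3, col=1), (row=4, col=2), (row=5, col=3)
  Distance 7: (row=0, col=1), (row=1, col=0), (row=3, col=0), (row=4, col=1), (row=5, col=2)
  Distance 8: (row=0, col=0), (row=4, col=0), (row=5, col=1)
  Distance 9: (row=5, col=0)
Total reachable: 41 (grid has 41 open cells total)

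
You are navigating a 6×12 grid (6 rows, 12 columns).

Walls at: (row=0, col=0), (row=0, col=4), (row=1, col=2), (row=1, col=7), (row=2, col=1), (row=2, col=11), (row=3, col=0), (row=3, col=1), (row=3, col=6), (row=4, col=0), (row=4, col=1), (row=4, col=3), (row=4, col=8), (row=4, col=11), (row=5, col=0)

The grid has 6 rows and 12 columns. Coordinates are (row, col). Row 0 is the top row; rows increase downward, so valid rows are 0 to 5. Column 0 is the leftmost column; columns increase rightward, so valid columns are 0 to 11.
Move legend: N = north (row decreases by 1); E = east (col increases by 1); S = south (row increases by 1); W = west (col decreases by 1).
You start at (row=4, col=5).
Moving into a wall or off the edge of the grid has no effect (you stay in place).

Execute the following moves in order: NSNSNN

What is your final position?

Start: (row=4, col=5)
  N (north): (row=4, col=5) -> (row=3, col=5)
  S (south): (row=3, col=5) -> (row=4, col=5)
  N (north): (row=4, col=5) -> (row=3, col=5)
  S (south): (row=3, col=5) -> (row=4, col=5)
  N (north): (row=4, col=5) -> (row=3, col=5)
  N (north): (row=3, col=5) -> (row=2, col=5)
Final: (row=2, col=5)

Answer: Final position: (row=2, col=5)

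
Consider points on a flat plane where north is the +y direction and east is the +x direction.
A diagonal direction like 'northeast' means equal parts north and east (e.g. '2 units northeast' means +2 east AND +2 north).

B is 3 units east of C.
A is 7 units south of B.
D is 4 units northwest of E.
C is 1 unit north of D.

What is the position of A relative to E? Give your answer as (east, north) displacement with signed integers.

Place E at the origin (east=0, north=0).
  D is 4 units northwest of E: delta (east=-4, north=+4); D at (east=-4, north=4).
  C is 1 unit north of D: delta (east=+0, north=+1); C at (east=-4, north=5).
  B is 3 units east of C: delta (east=+3, north=+0); B at (east=-1, north=5).
  A is 7 units south of B: delta (east=+0, north=-7); A at (east=-1, north=-2).
Therefore A relative to E: (east=-1, north=-2).

Answer: A is at (east=-1, north=-2) relative to E.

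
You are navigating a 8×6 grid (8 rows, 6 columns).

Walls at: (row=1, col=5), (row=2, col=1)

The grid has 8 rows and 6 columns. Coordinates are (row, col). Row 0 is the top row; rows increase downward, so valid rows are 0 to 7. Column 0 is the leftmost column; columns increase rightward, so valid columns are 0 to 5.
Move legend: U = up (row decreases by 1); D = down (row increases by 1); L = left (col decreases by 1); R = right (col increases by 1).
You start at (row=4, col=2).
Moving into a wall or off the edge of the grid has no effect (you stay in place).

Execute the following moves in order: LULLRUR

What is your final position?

Start: (row=4, col=2)
  L (left): (row=4, col=2) -> (row=4, col=1)
  U (up): (row=4, col=1) -> (row=3, col=1)
  L (left): (row=3, col=1) -> (row=3, col=0)
  L (left): blocked, stay at (row=3, col=0)
  R (right): (row=3, col=0) -> (row=3, col=1)
  U (up): blocked, stay at (row=3, col=1)
  R (right): (row=3, col=1) -> (row=3, col=2)
Final: (row=3, col=2)

Answer: Final position: (row=3, col=2)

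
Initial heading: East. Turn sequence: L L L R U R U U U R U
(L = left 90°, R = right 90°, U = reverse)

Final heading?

Answer: Final heading: West

Derivation:
Start: East
  L (left (90° counter-clockwise)) -> North
  L (left (90° counter-clockwise)) -> West
  L (left (90° counter-clockwise)) -> South
  R (right (90° clockwise)) -> West
  U (U-turn (180°)) -> East
  R (right (90° clockwise)) -> South
  U (U-turn (180°)) -> North
  U (U-turn (180°)) -> South
  U (U-turn (180°)) -> North
  R (right (90° clockwise)) -> East
  U (U-turn (180°)) -> West
Final: West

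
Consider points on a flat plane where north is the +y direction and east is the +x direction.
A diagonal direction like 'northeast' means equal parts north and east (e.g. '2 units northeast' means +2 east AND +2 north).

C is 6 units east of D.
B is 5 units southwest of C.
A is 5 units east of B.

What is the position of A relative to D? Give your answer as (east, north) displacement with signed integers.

Place D at the origin (east=0, north=0).
  C is 6 units east of D: delta (east=+6, north=+0); C at (east=6, north=0).
  B is 5 units southwest of C: delta (east=-5, north=-5); B at (east=1, north=-5).
  A is 5 units east of B: delta (east=+5, north=+0); A at (east=6, north=-5).
Therefore A relative to D: (east=6, north=-5).

Answer: A is at (east=6, north=-5) relative to D.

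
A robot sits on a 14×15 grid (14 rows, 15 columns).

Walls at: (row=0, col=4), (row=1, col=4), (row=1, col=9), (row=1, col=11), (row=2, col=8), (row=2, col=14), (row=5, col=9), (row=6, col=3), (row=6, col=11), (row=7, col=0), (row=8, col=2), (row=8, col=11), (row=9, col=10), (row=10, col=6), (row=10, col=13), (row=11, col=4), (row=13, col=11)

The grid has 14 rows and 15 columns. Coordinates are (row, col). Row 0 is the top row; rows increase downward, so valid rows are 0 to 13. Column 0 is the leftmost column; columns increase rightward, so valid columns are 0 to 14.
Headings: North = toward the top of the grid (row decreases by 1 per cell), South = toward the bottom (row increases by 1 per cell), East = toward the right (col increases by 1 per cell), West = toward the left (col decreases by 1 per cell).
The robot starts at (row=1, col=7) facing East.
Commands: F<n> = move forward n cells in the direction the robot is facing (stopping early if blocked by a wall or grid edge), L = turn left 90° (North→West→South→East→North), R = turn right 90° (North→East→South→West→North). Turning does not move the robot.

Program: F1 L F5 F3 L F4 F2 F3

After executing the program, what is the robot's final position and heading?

Answer: Final position: (row=0, col=5), facing West

Derivation:
Start: (row=1, col=7), facing East
  F1: move forward 1, now at (row=1, col=8)
  L: turn left, now facing North
  F5: move forward 1/5 (blocked), now at (row=0, col=8)
  F3: move forward 0/3 (blocked), now at (row=0, col=8)
  L: turn left, now facing West
  F4: move forward 3/4 (blocked), now at (row=0, col=5)
  F2: move forward 0/2 (blocked), now at (row=0, col=5)
  F3: move forward 0/3 (blocked), now at (row=0, col=5)
Final: (row=0, col=5), facing West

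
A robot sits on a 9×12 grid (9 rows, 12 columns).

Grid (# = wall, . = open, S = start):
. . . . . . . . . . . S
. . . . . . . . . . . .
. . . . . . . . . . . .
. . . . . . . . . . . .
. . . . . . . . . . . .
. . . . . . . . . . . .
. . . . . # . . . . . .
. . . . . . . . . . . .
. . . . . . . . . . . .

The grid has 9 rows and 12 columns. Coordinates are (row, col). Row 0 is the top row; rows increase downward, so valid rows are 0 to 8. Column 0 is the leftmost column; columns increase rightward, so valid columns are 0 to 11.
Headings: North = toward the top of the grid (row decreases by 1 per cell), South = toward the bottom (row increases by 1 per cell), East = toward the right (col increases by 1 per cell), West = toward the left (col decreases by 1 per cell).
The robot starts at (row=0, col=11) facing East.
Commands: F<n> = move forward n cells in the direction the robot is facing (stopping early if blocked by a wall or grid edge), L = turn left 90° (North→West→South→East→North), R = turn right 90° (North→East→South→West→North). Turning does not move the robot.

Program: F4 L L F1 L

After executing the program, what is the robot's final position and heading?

Start: (row=0, col=11), facing East
  F4: move forward 0/4 (blocked), now at (row=0, col=11)
  L: turn left, now facing North
  L: turn left, now facing West
  F1: move forward 1, now at (row=0, col=10)
  L: turn left, now facing South
Final: (row=0, col=10), facing South

Answer: Final position: (row=0, col=10), facing South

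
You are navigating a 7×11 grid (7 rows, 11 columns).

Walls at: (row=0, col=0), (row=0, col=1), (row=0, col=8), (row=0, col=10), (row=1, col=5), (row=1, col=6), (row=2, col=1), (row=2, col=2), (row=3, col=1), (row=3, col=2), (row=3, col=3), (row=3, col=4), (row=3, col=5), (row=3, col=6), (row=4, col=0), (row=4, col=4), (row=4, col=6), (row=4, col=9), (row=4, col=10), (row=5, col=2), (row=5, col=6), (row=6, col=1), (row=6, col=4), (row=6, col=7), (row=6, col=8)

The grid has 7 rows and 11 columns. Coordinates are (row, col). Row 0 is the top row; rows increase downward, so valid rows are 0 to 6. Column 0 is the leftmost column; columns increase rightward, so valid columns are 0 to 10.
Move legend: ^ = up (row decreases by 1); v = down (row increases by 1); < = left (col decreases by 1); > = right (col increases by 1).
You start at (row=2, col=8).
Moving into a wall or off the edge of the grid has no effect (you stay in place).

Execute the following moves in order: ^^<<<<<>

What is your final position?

Answer: Final position: (row=1, col=8)

Derivation:
Start: (row=2, col=8)
  ^ (up): (row=2, col=8) -> (row=1, col=8)
  ^ (up): blocked, stay at (row=1, col=8)
  < (left): (row=1, col=8) -> (row=1, col=7)
  [×4]< (left): blocked, stay at (row=1, col=7)
  > (right): (row=1, col=7) -> (row=1, col=8)
Final: (row=1, col=8)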